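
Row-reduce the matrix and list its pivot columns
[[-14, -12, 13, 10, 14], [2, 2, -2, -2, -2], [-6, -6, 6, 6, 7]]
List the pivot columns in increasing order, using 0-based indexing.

ρ1 := -1/14·ρ1
  [  1  6/7  -13/14  -5/7  -1 ]
  [  2    2      -2    -2  -2 ]
  [ -6   -6       6     6   7 ]
ρ2 := ρ2 − 2·ρ1
  [  1  6/7  -13/14  -5/7  -1 ]
  [  0  2/7    -1/7  -4/7   0 ]
  [ -6   -6       6     6   7 ]
ρ3 := ρ3 + 6·ρ1
  [ 1   6/7  -13/14  -5/7  -1 ]
  [ 0   2/7    -1/7  -4/7   0 ]
  [ 0  -6/7     3/7  12/7   1 ]
ρ2 := 7/2·ρ2
  [ 1   6/7  -13/14  -5/7  -1 ]
  [ 0     1    -1/2    -2   0 ]
  [ 0  -6/7     3/7  12/7   1 ]
ρ3 := ρ3 + 6/7·ρ2
  [ 1  6/7  -13/14  -5/7  -1 ]
  [ 0    1    -1/2    -2   0 ]
  [ 0    0       0     0   1 ]
ρ1 := ρ1 + ρ3
  [ 1  6/7  -13/14  -5/7  0 ]
  [ 0    1    -1/2    -2  0 ]
  [ 0    0       0     0  1 ]
ρ1 := ρ1 − 6/7·ρ2
  [ 1  0  -1/2   1  0 ]
  [ 0  1  -1/2  -2  0 ]
  [ 0  0     0   0  1 ]
Pivot columns are the columns containing a leading 1.

0, 1, 4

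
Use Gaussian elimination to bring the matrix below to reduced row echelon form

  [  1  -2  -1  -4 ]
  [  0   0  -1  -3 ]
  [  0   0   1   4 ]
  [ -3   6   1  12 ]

Add 3 times R1 to R4.
Multiply R2 by -1.
Subtract R2 from R3.
Add 2 times R2 to R4.
Subtract 6 times R3 from R4.
Subtract 3 times R3 from R2.
Add 4 times R3 to R1.
Add R2 to R1.

[[1, -2, 0, 0], [0, 0, 1, 0], [0, 0, 0, 1], [0, 0, 0, 0]]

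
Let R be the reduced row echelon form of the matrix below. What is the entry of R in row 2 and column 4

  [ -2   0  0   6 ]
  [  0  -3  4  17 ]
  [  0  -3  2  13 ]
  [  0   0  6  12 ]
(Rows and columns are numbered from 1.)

Multiply R1 by -1/2.
Multiply R2 by -1/3.
Add 3 times R2 to R3.
Multiply R3 by -1/2.
Subtract 6 times R3 from R4.
Add 4/3 times R3 to R2.

-3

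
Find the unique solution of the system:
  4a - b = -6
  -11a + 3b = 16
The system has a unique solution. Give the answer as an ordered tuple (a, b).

(-2, -2)

Form the augmented matrix and row-reduce:
  [   4  -1  |  -6 ]
  [ -11   3  |  16 ]
R1 ← 1/4·R1
  [   1  -1/4  |  -3/2 ]
  [ -11     3  |    16 ]
R2 ← R2 + 11·R1
  [ 1  -1/4  |  -3/2 ]
  [ 0   1/4  |  -1/2 ]
R2 ← 4·R2
  [ 1  -1/4  |  -3/2 ]
  [ 0     1  |    -2 ]
R1 ← R1 + 1/4·R2
  [ 1  0  |  -2 ]
  [ 0  1  |  -2 ]
Reading off the last column: a = -2, b = -2.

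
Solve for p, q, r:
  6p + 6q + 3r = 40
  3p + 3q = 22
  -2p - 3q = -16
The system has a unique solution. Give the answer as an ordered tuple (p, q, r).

(6, 4/3, -4/3)

Form the augmented matrix and row-reduce:
  [  6   6  3  |   40 ]
  [  3   3  0  |   22 ]
  [ -2  -3  0  |  -16 ]
R1 := 1/6·R1
  [  1   1  1/2  |  20/3 ]
  [  3   3    0  |    22 ]
  [ -2  -3    0  |   -16 ]
R2 := R2 − 3·R1
  [  1   1   1/2  |  20/3 ]
  [  0   0  -3/2  |     2 ]
  [ -2  -3     0  |   -16 ]
R3 := R3 + 2·R1
  [ 1   1   1/2  |  20/3 ]
  [ 0   0  -3/2  |     2 ]
  [ 0  -1     1  |  -8/3 ]
R2 ↔ R3
  [ 1   1   1/2  |  20/3 ]
  [ 0  -1     1  |  -8/3 ]
  [ 0   0  -3/2  |     2 ]
R2 := -1·R2
  [ 1  1   1/2  |  20/3 ]
  [ 0  1    -1  |   8/3 ]
  [ 0  0  -3/2  |     2 ]
R3 := -2/3·R3
  [ 1  1  1/2  |  20/3 ]
  [ 0  1   -1  |   8/3 ]
  [ 0  0    1  |  -4/3 ]
R2 := R2 + R3
  [ 1  1  1/2  |  20/3 ]
  [ 0  1    0  |   4/3 ]
  [ 0  0    1  |  -4/3 ]
R1 := R1 − 1/2·R3
  [ 1  1  0  |  22/3 ]
  [ 0  1  0  |   4/3 ]
  [ 0  0  1  |  -4/3 ]
R1 := R1 − R2
  [ 1  0  0  |     6 ]
  [ 0  1  0  |   4/3 ]
  [ 0  0  1  |  -4/3 ]
Reading off the last column: p = 6, q = 4/3, r = -4/3.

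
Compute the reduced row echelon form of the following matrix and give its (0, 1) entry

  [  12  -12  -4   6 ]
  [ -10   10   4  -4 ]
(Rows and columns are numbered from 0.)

-1

R1 -> 1/12·R1
  [   1  -1  -1/3  1/2 ]
  [ -10  10     4   -4 ]
R2 -> R2 + 10·R1
  [ 1  -1  -1/3  1/2 ]
  [ 0   0   2/3    1 ]
R2 -> 3/2·R2
  [ 1  -1  -1/3  1/2 ]
  [ 0   0     1  3/2 ]
R1 -> R1 + 1/3·R2
  [ 1  -1  0    1 ]
  [ 0   0  1  3/2 ]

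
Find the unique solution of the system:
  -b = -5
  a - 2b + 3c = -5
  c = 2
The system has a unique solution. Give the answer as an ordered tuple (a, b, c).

(-1, 5, 2)

Form the augmented matrix and row-reduce:
  [ 0  -1  0  |  -5 ]
  [ 1  -2  3  |  -5 ]
  [ 0   0  1  |   2 ]
R1 ↔ R2
  [ 1  -2  3  |  -5 ]
  [ 0  -1  0  |  -5 ]
  [ 0   0  1  |   2 ]
R2 := -1·R2
  [ 1  -2  3  |  -5 ]
  [ 0   1  0  |   5 ]
  [ 0   0  1  |   2 ]
R1 := R1 − 3·R3
  [ 1  -2  0  |  -11 ]
  [ 0   1  0  |    5 ]
  [ 0   0  1  |    2 ]
R1 := R1 + 2·R2
  [ 1  0  0  |  -1 ]
  [ 0  1  0  |   5 ]
  [ 0  0  1  |   2 ]
Reading off the last column: a = -1, b = 5, c = 2.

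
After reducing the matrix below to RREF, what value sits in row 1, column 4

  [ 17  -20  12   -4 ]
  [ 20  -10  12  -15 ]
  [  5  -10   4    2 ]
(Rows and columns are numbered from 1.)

-1

R1 ← 1/17·R1
  [  1  -20/17  12/17  -4/17 ]
  [ 20     -10     12    -15 ]
  [  5     -10      4      2 ]
R2 ← R2 − 20·R1
  [ 1  -20/17   12/17    -4/17 ]
  [ 0  230/17  -36/17  -175/17 ]
  [ 5     -10       4        2 ]
R3 ← R3 − 5·R1
  [ 1  -20/17   12/17    -4/17 ]
  [ 0  230/17  -36/17  -175/17 ]
  [ 0  -70/17    8/17    54/17 ]
R2 ← 17/230·R2
  [ 1  -20/17    12/17   -4/17 ]
  [ 0       1  -18/115  -35/46 ]
  [ 0  -70/17     8/17   54/17 ]
R3 ← R3 + 70/17·R2
  [ 1  -20/17    12/17   -4/17 ]
  [ 0       1  -18/115  -35/46 ]
  [ 0       0    -4/23    1/23 ]
R3 ← -23/4·R3
  [ 1  -20/17    12/17   -4/17 ]
  [ 0       1  -18/115  -35/46 ]
  [ 0       0        1    -1/4 ]
R2 ← R2 + 18/115·R3
  [ 1  -20/17  12/17  -4/17 ]
  [ 0       1      0   -4/5 ]
  [ 0       0      1   -1/4 ]
R1 ← R1 − 12/17·R3
  [ 1  -20/17  0  -1/17 ]
  [ 0       1  0   -4/5 ]
  [ 0       0  1   -1/4 ]
R1 ← R1 + 20/17·R2
  [ 1  0  0    -1 ]
  [ 0  1  0  -4/5 ]
  [ 0  0  1  -1/4 ]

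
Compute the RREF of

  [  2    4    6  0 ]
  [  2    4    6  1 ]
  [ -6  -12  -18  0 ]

[[1, 2, 3, 0], [0, 0, 0, 1], [0, 0, 0, 0]]

ρ1 -> 1/2·ρ1
  [  1    2    3  0 ]
  [  2    4    6  1 ]
  [ -6  -12  -18  0 ]
ρ2 -> ρ2 − 2·ρ1
  [  1    2    3  0 ]
  [  0    0    0  1 ]
  [ -6  -12  -18  0 ]
ρ3 -> ρ3 + 6·ρ1
  [ 1  2  3  0 ]
  [ 0  0  0  1 ]
  [ 0  0  0  0 ]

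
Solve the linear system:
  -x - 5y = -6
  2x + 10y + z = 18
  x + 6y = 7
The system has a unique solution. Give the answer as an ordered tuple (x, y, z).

(1, 1, 6)

Form the augmented matrix and row-reduce:
  [ -1  -5  0  |  -6 ]
  [  2  10  1  |  18 ]
  [  1   6  0  |   7 ]
R1 ← -1·R1
R2 ← R2 − 2·R1
R3 ← R3 − R1
R2 ↔ R3
R1 ← R1 − 5·R2
Reading off the last column: x = 1, y = 1, z = 6.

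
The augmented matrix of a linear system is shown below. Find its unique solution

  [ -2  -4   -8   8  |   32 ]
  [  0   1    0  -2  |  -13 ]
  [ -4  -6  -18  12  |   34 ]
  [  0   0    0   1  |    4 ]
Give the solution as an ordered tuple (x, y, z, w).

(2, -5, 2, 4)

R1 := -1/2·R1
  [  1   2    4  -4  |  -16 ]
  [  0   1    0  -2  |  -13 ]
  [ -4  -6  -18  12  |   34 ]
  [  0   0    0   1  |    4 ]
R3 := R3 + 4·R1
  [ 1  2   4  -4  |  -16 ]
  [ 0  1   0  -2  |  -13 ]
  [ 0  2  -2  -4  |  -30 ]
  [ 0  0   0   1  |    4 ]
R3 := R3 − 2·R2
  [ 1  2   4  -4  |  -16 ]
  [ 0  1   0  -2  |  -13 ]
  [ 0  0  -2   0  |   -4 ]
  [ 0  0   0   1  |    4 ]
R3 := -1/2·R3
  [ 1  2  4  -4  |  -16 ]
  [ 0  1  0  -2  |  -13 ]
  [ 0  0  1   0  |    2 ]
  [ 0  0  0   1  |    4 ]
R2 := R2 + 2·R4
  [ 1  2  4  -4  |  -16 ]
  [ 0  1  0   0  |   -5 ]
  [ 0  0  1   0  |    2 ]
  [ 0  0  0   1  |    4 ]
R1 := R1 + 4·R4
  [ 1  2  4  0  |   0 ]
  [ 0  1  0  0  |  -5 ]
  [ 0  0  1  0  |   2 ]
  [ 0  0  0  1  |   4 ]
R1 := R1 − 4·R3
  [ 1  2  0  0  |  -8 ]
  [ 0  1  0  0  |  -5 ]
  [ 0  0  1  0  |   2 ]
  [ 0  0  0  1  |   4 ]
R1 := R1 − 2·R2
  [ 1  0  0  0  |   2 ]
  [ 0  1  0  0  |  -5 ]
  [ 0  0  1  0  |   2 ]
  [ 0  0  0  1  |   4 ]
Reading off the last column: x = 2, y = -5, z = 2, w = 4.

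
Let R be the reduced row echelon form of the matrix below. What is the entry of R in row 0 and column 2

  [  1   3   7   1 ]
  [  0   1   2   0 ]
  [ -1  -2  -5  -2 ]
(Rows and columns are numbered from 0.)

R3 → R3 + R1
  [ 1  3  7   1 ]
  [ 0  1  2   0 ]
  [ 0  1  2  -1 ]
R3 → R3 − R2
  [ 1  3  7   1 ]
  [ 0  1  2   0 ]
  [ 0  0  0  -1 ]
R3 → -1·R3
  [ 1  3  7  1 ]
  [ 0  1  2  0 ]
  [ 0  0  0  1 ]
R1 → R1 − R3
  [ 1  3  7  0 ]
  [ 0  1  2  0 ]
  [ 0  0  0  1 ]
R1 → R1 − 3·R2
  [ 1  0  1  0 ]
  [ 0  1  2  0 ]
  [ 0  0  0  1 ]

1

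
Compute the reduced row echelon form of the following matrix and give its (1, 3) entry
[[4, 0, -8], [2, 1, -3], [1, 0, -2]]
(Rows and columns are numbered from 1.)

-2

Multiply R1 by 1/4.
  [ 1  0  -2 ]
  [ 2  1  -3 ]
  [ 1  0  -2 ]
Subtract 2 times R1 from R2.
  [ 1  0  -2 ]
  [ 0  1   1 ]
  [ 1  0  -2 ]
Subtract R1 from R3.
  [ 1  0  -2 ]
  [ 0  1   1 ]
  [ 0  0   0 ]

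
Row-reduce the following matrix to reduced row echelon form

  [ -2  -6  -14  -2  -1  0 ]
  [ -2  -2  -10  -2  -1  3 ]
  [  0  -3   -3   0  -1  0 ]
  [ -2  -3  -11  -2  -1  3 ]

Multiply ρ1 by -1/2.
  [  1   3    7   1  1/2  0 ]
  [ -2  -2  -10  -2   -1  3 ]
  [  0  -3   -3   0   -1  0 ]
  [ -2  -3  -11  -2   -1  3 ]
Add 2 times ρ1 to ρ2.
  [  1   3    7   1  1/2  0 ]
  [  0   4    4   0    0  3 ]
  [  0  -3   -3   0   -1  0 ]
  [ -2  -3  -11  -2   -1  3 ]
Add 2 times ρ1 to ρ4.
  [ 1   3   7  1  1/2  0 ]
  [ 0   4   4  0    0  3 ]
  [ 0  -3  -3  0   -1  0 ]
  [ 0   3   3  0    0  3 ]
Multiply ρ2 by 1/4.
  [ 1   3   7  1  1/2    0 ]
  [ 0   1   1  0    0  3/4 ]
  [ 0  -3  -3  0   -1    0 ]
  [ 0   3   3  0    0    3 ]
Add 3 times ρ2 to ρ3.
  [ 1  3  7  1  1/2    0 ]
  [ 0  1  1  0    0  3/4 ]
  [ 0  0  0  0   -1  9/4 ]
  [ 0  3  3  0    0    3 ]
Subtract 3 times ρ2 from ρ4.
  [ 1  3  7  1  1/2    0 ]
  [ 0  1  1  0    0  3/4 ]
  [ 0  0  0  0   -1  9/4 ]
  [ 0  0  0  0    0  3/4 ]
Multiply ρ3 by -1.
  [ 1  3  7  1  1/2     0 ]
  [ 0  1  1  0    0   3/4 ]
  [ 0  0  0  0    1  -9/4 ]
  [ 0  0  0  0    0   3/4 ]
Multiply ρ4 by 4/3.
  [ 1  3  7  1  1/2     0 ]
  [ 0  1  1  0    0   3/4 ]
  [ 0  0  0  0    1  -9/4 ]
  [ 0  0  0  0    0     1 ]
Add 9/4 times ρ4 to ρ3.
  [ 1  3  7  1  1/2    0 ]
  [ 0  1  1  0    0  3/4 ]
  [ 0  0  0  0    1    0 ]
  [ 0  0  0  0    0    1 ]
Subtract 3/4 times ρ4 from ρ2.
  [ 1  3  7  1  1/2  0 ]
  [ 0  1  1  0    0  0 ]
  [ 0  0  0  0    1  0 ]
  [ 0  0  0  0    0  1 ]
Subtract 1/2 times ρ3 from ρ1.
  [ 1  3  7  1  0  0 ]
  [ 0  1  1  0  0  0 ]
  [ 0  0  0  0  1  0 ]
  [ 0  0  0  0  0  1 ]
Subtract 3 times ρ2 from ρ1.
  [ 1  0  4  1  0  0 ]
  [ 0  1  1  0  0  0 ]
  [ 0  0  0  0  1  0 ]
  [ 0  0  0  0  0  1 ]

[[1, 0, 4, 1, 0, 0], [0, 1, 1, 0, 0, 0], [0, 0, 0, 0, 1, 0], [0, 0, 0, 0, 0, 1]]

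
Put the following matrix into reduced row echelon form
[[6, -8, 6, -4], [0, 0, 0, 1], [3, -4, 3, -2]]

[[1, -4/3, 1, 0], [0, 0, 0, 1], [0, 0, 0, 0]]

R1 → 1/6·R1
  [ 1  -4/3  1  -2/3 ]
  [ 0     0  0     1 ]
  [ 3    -4  3    -2 ]
R3 → R3 − 3·R1
  [ 1  -4/3  1  -2/3 ]
  [ 0     0  0     1 ]
  [ 0     0  0     0 ]
R1 → R1 + 2/3·R2
  [ 1  -4/3  1  0 ]
  [ 0     0  0  1 ]
  [ 0     0  0  0 ]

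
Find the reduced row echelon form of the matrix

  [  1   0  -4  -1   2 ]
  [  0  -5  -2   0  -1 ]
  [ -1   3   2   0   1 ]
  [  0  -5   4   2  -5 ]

r3 := r3 + r1
r2 := -1/5·r2
r3 := r3 − 3·r2
r4 := r4 + 5·r2
r3 := -5/16·r3
r4 := r4 − 6·r3
r4 := 8·r4
r3 := r3 − 5/16·r4
r1 := r1 + r4
r2 := r2 − 2/5·r3
r1 := r1 + 4·r3

[[1, 0, 0, 0, -2], [0, 1, 0, 0, 1], [0, 0, 1, 0, -2], [0, 0, 0, 1, 4]]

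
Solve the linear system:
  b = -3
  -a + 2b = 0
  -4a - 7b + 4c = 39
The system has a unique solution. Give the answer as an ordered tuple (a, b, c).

Form the augmented matrix and row-reduce:
  [  0   1  0  |  -3 ]
  [ -1   2  0  |   0 ]
  [ -4  -7  4  |  39 ]
r1 <-> r2
  [ -1   2  0  |   0 ]
  [  0   1  0  |  -3 ]
  [ -4  -7  4  |  39 ]
r1 := -1·r1
  [  1  -2  0  |   0 ]
  [  0   1  0  |  -3 ]
  [ -4  -7  4  |  39 ]
r3 := r3 + 4·r1
  [ 1   -2  0  |   0 ]
  [ 0    1  0  |  -3 ]
  [ 0  -15  4  |  39 ]
r3 := r3 + 15·r2
  [ 1  -2  0  |   0 ]
  [ 0   1  0  |  -3 ]
  [ 0   0  4  |  -6 ]
r3 := 1/4·r3
  [ 1  -2  0  |     0 ]
  [ 0   1  0  |    -3 ]
  [ 0   0  1  |  -3/2 ]
r1 := r1 + 2·r2
  [ 1  0  0  |    -6 ]
  [ 0  1  0  |    -3 ]
  [ 0  0  1  |  -3/2 ]
Reading off the last column: a = -6, b = -3, c = -3/2.

(-6, -3, -3/2)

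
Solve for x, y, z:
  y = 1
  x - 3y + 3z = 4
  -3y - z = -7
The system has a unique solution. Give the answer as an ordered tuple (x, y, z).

Form the augmented matrix and row-reduce:
  [ 0   1   0  |   1 ]
  [ 1  -3   3  |   4 ]
  [ 0  -3  -1  |  -7 ]
r1 <-> r2
  [ 1  -3   3  |   4 ]
  [ 0   1   0  |   1 ]
  [ 0  -3  -1  |  -7 ]
r3 := r3 + 3·r2
  [ 1  -3   3  |   4 ]
  [ 0   1   0  |   1 ]
  [ 0   0  -1  |  -4 ]
r3 := -1·r3
  [ 1  -3  3  |  4 ]
  [ 0   1  0  |  1 ]
  [ 0   0  1  |  4 ]
r1 := r1 − 3·r3
  [ 1  -3  0  |  -8 ]
  [ 0   1  0  |   1 ]
  [ 0   0  1  |   4 ]
r1 := r1 + 3·r2
  [ 1  0  0  |  -5 ]
  [ 0  1  0  |   1 ]
  [ 0  0  1  |   4 ]
Reading off the last column: x = -5, y = 1, z = 4.

(-5, 1, 4)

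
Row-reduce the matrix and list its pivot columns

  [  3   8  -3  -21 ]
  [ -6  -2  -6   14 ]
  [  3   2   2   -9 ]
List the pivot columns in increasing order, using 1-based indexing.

1, 2, 3

Multiply R1 by 1/3.
Add 6 times R1 to R2.
Subtract 3 times R1 from R3.
Multiply R2 by 1/14.
Add 6 times R2 to R3.
Multiply R3 by -7.
Add 6/7 times R3 to R2.
Add R3 to R1.
Subtract 8/3 times R2 from R1.
Pivot columns are the columns containing a leading 1.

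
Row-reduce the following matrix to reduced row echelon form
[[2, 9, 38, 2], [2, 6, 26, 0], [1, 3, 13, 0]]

[[1, 0, 1, -2], [0, 1, 4, 2/3], [0, 0, 0, 0]]

Multiply r1 by 1/2.
  [ 1  9/2  19  1 ]
  [ 2    6  26  0 ]
  [ 1    3  13  0 ]
Subtract 2 times r1 from r2.
  [ 1  9/2   19   1 ]
  [ 0   -3  -12  -2 ]
  [ 1    3   13   0 ]
Subtract r1 from r3.
  [ 1   9/2   19   1 ]
  [ 0    -3  -12  -2 ]
  [ 0  -3/2   -6  -1 ]
Multiply r2 by -1/3.
  [ 1   9/2  19    1 ]
  [ 0     1   4  2/3 ]
  [ 0  -3/2  -6   -1 ]
Add 3/2 times r2 to r3.
  [ 1  9/2  19    1 ]
  [ 0    1   4  2/3 ]
  [ 0    0   0    0 ]
Subtract 9/2 times r2 from r1.
  [ 1  0  1   -2 ]
  [ 0  1  4  2/3 ]
  [ 0  0  0    0 ]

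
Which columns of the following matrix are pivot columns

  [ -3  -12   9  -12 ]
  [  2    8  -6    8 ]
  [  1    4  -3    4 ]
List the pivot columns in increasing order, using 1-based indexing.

1

ρ1 -> -1/3·ρ1
  [ 1  4  -3  4 ]
  [ 2  8  -6  8 ]
  [ 1  4  -3  4 ]
ρ2 -> ρ2 − 2·ρ1
  [ 1  4  -3  4 ]
  [ 0  0   0  0 ]
  [ 1  4  -3  4 ]
ρ3 -> ρ3 − ρ1
  [ 1  4  -3  4 ]
  [ 0  0   0  0 ]
  [ 0  0   0  0 ]
Pivot columns are the columns containing a leading 1.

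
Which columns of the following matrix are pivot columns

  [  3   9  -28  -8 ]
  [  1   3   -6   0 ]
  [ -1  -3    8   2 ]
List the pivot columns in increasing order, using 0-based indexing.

r1 ← 1/3·r1
  [  1   3  -28/3  -8/3 ]
  [  1   3     -6     0 ]
  [ -1  -3      8     2 ]
r2 ← r2 − r1
  [  1   3  -28/3  -8/3 ]
  [  0   0   10/3   8/3 ]
  [ -1  -3      8     2 ]
r3 ← r3 + r1
  [ 1  3  -28/3  -8/3 ]
  [ 0  0   10/3   8/3 ]
  [ 0  0   -4/3  -2/3 ]
r2 ← 3/10·r2
  [ 1  3  -28/3  -8/3 ]
  [ 0  0      1   4/5 ]
  [ 0  0   -4/3  -2/3 ]
r3 ← r3 + 4/3·r2
  [ 1  3  -28/3  -8/3 ]
  [ 0  0      1   4/5 ]
  [ 0  0      0   2/5 ]
r3 ← 5/2·r3
  [ 1  3  -28/3  -8/3 ]
  [ 0  0      1   4/5 ]
  [ 0  0      0     1 ]
r2 ← r2 − 4/5·r3
  [ 1  3  -28/3  -8/3 ]
  [ 0  0      1     0 ]
  [ 0  0      0     1 ]
r1 ← r1 + 8/3·r3
  [ 1  3  -28/3  0 ]
  [ 0  0      1  0 ]
  [ 0  0      0  1 ]
r1 ← r1 + 28/3·r2
  [ 1  3  0  0 ]
  [ 0  0  1  0 ]
  [ 0  0  0  1 ]
Pivot columns are the columns containing a leading 1.

0, 2, 3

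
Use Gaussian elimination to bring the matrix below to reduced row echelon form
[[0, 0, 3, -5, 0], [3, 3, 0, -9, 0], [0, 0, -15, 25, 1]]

R1 ↔ R2
R1 ← 1/3·R1
R2 ← 1/3·R2
R3 ← R3 + 15·R2

[[1, 1, 0, -3, 0], [0, 0, 1, -5/3, 0], [0, 0, 0, 0, 1]]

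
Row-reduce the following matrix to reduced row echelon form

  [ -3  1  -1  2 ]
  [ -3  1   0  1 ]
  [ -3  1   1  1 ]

Multiply r1 by -1/3.
Add 3 times r1 to r2.
Add 3 times r1 to r3.
Subtract 2 times r2 from r3.
Add r3 to r2.
Add 2/3 times r3 to r1.
Subtract 1/3 times r2 from r1.

[[1, -1/3, 0, 0], [0, 0, 1, 0], [0, 0, 0, 1]]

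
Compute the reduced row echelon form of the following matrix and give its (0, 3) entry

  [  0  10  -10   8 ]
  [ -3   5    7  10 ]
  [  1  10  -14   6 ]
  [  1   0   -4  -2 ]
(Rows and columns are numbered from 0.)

-2

r1 <-> r2
  [ -3   5    7  10 ]
  [  0  10  -10   8 ]
  [  1  10  -14   6 ]
  [  1   0   -4  -2 ]
r1 -> -1/3·r1
  [ 1  -5/3  -7/3  -10/3 ]
  [ 0    10   -10      8 ]
  [ 1    10   -14      6 ]
  [ 1     0    -4     -2 ]
r3 -> r3 − r1
  [ 1  -5/3   -7/3  -10/3 ]
  [ 0    10    -10      8 ]
  [ 0  35/3  -35/3   28/3 ]
  [ 1     0     -4     -2 ]
r4 -> r4 − r1
  [ 1  -5/3   -7/3  -10/3 ]
  [ 0    10    -10      8 ]
  [ 0  35/3  -35/3   28/3 ]
  [ 0   5/3   -5/3    4/3 ]
r2 -> 1/10·r2
  [ 1  -5/3   -7/3  -10/3 ]
  [ 0     1     -1    4/5 ]
  [ 0  35/3  -35/3   28/3 ]
  [ 0   5/3   -5/3    4/3 ]
r3 -> r3 − 35/3·r2
  [ 1  -5/3  -7/3  -10/3 ]
  [ 0     1    -1    4/5 ]
  [ 0     0     0      0 ]
  [ 0   5/3  -5/3    4/3 ]
r4 -> r4 − 5/3·r2
  [ 1  -5/3  -7/3  -10/3 ]
  [ 0     1    -1    4/5 ]
  [ 0     0     0      0 ]
  [ 0     0     0      0 ]
r1 -> r1 + 5/3·r2
  [ 1  0  -4   -2 ]
  [ 0  1  -1  4/5 ]
  [ 0  0   0    0 ]
  [ 0  0   0    0 ]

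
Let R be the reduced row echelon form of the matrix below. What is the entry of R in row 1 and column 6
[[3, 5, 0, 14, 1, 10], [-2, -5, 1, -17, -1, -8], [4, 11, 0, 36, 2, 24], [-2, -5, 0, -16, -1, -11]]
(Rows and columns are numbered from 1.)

Multiply r1 by 1/3.
  [  1  5/3  0  14/3  1/3  10/3 ]
  [ -2   -5  1   -17   -1    -8 ]
  [  4   11  0    36    2    24 ]
  [ -2   -5  0   -16   -1   -11 ]
Add 2 times r1 to r2.
  [  1   5/3  0   14/3   1/3  10/3 ]
  [  0  -5/3  1  -23/3  -1/3  -4/3 ]
  [  4    11  0     36     2    24 ]
  [ -2    -5  0    -16    -1   -11 ]
Subtract 4 times r1 from r3.
  [  1   5/3  0   14/3   1/3  10/3 ]
  [  0  -5/3  1  -23/3  -1/3  -4/3 ]
  [  0  13/3  0   52/3   2/3  32/3 ]
  [ -2    -5  0    -16    -1   -11 ]
Add 2 times r1 to r4.
  [ 1   5/3  0   14/3   1/3   10/3 ]
  [ 0  -5/3  1  -23/3  -1/3   -4/3 ]
  [ 0  13/3  0   52/3   2/3   32/3 ]
  [ 0  -5/3  0  -20/3  -1/3  -13/3 ]
Multiply r2 by -3/5.
  [ 1   5/3     0   14/3   1/3   10/3 ]
  [ 0     1  -3/5   23/5   1/5    4/5 ]
  [ 0  13/3     0   52/3   2/3   32/3 ]
  [ 0  -5/3     0  -20/3  -1/3  -13/3 ]
Subtract 13/3 times r2 from r3.
  [ 1   5/3     0   14/3   1/3   10/3 ]
  [ 0     1  -3/5   23/5   1/5    4/5 ]
  [ 0     0  13/5  -13/5  -1/5   36/5 ]
  [ 0  -5/3     0  -20/3  -1/3  -13/3 ]
Add 5/3 times r2 to r4.
  [ 1  5/3     0   14/3   1/3  10/3 ]
  [ 0    1  -3/5   23/5   1/5   4/5 ]
  [ 0    0  13/5  -13/5  -1/5  36/5 ]
  [ 0    0    -1      1     0    -3 ]
Multiply r3 by 5/13.
  [ 1  5/3     0  14/3    1/3   10/3 ]
  [ 0    1  -3/5  23/5    1/5    4/5 ]
  [ 0    0     1    -1  -1/13  36/13 ]
  [ 0    0    -1     1      0     -3 ]
Add r3 to r4.
  [ 1  5/3     0  14/3    1/3   10/3 ]
  [ 0    1  -3/5  23/5    1/5    4/5 ]
  [ 0    0     1    -1  -1/13  36/13 ]
  [ 0    0     0     0  -1/13  -3/13 ]
Multiply r4 by -13.
  [ 1  5/3     0  14/3    1/3   10/3 ]
  [ 0    1  -3/5  23/5    1/5    4/5 ]
  [ 0    0     1    -1  -1/13  36/13 ]
  [ 0    0     0     0      1      3 ]
Add 1/13 times r4 to r3.
  [ 1  5/3     0  14/3  1/3  10/3 ]
  [ 0    1  -3/5  23/5  1/5   4/5 ]
  [ 0    0     1    -1    0     3 ]
  [ 0    0     0     0    1     3 ]
Subtract 1/5 times r4 from r2.
  [ 1  5/3     0  14/3  1/3  10/3 ]
  [ 0    1  -3/5  23/5    0   1/5 ]
  [ 0    0     1    -1    0     3 ]
  [ 0    0     0     0    1     3 ]
Subtract 1/3 times r4 from r1.
  [ 1  5/3     0  14/3  0  7/3 ]
  [ 0    1  -3/5  23/5  0  1/5 ]
  [ 0    0     1    -1  0    3 ]
  [ 0    0     0     0  1    3 ]
Add 3/5 times r3 to r2.
  [ 1  5/3  0  14/3  0  7/3 ]
  [ 0    1  0     4  0    2 ]
  [ 0    0  1    -1  0    3 ]
  [ 0    0  0     0  1    3 ]
Subtract 5/3 times r2 from r1.
  [ 1  0  0  -2  0  -1 ]
  [ 0  1  0   4  0   2 ]
  [ 0  0  1  -1  0   3 ]
  [ 0  0  0   0  1   3 ]

-1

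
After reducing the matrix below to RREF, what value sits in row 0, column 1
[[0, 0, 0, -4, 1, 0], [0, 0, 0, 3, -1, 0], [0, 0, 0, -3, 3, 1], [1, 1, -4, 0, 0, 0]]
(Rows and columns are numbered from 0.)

1

R1 ↔ R4
  [ 1  1  -4   0   0  0 ]
  [ 0  0   0   3  -1  0 ]
  [ 0  0   0  -3   3  1 ]
  [ 0  0   0  -4   1  0 ]
R2 -> 1/3·R2
  [ 1  1  -4   0     0  0 ]
  [ 0  0   0   1  -1/3  0 ]
  [ 0  0   0  -3     3  1 ]
  [ 0  0   0  -4     1  0 ]
R3 -> R3 + 3·R2
  [ 1  1  -4   0     0  0 ]
  [ 0  0   0   1  -1/3  0 ]
  [ 0  0   0   0     2  1 ]
  [ 0  0   0  -4     1  0 ]
R4 -> R4 + 4·R2
  [ 1  1  -4  0     0  0 ]
  [ 0  0   0  1  -1/3  0 ]
  [ 0  0   0  0     2  1 ]
  [ 0  0   0  0  -1/3  0 ]
R3 -> 1/2·R3
  [ 1  1  -4  0     0    0 ]
  [ 0  0   0  1  -1/3    0 ]
  [ 0  0   0  0     1  1/2 ]
  [ 0  0   0  0  -1/3    0 ]
R4 -> R4 + 1/3·R3
  [ 1  1  -4  0     0    0 ]
  [ 0  0   0  1  -1/3    0 ]
  [ 0  0   0  0     1  1/2 ]
  [ 0  0   0  0     0  1/6 ]
R4 -> 6·R4
  [ 1  1  -4  0     0    0 ]
  [ 0  0   0  1  -1/3    0 ]
  [ 0  0   0  0     1  1/2 ]
  [ 0  0   0  0     0    1 ]
R3 -> R3 − 1/2·R4
  [ 1  1  -4  0     0  0 ]
  [ 0  0   0  1  -1/3  0 ]
  [ 0  0   0  0     1  0 ]
  [ 0  0   0  0     0  1 ]
R2 -> R2 + 1/3·R3
  [ 1  1  -4  0  0  0 ]
  [ 0  0   0  1  0  0 ]
  [ 0  0   0  0  1  0 ]
  [ 0  0   0  0  0  1 ]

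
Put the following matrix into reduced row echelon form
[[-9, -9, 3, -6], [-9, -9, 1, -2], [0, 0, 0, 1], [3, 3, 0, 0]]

[[1, 1, 0, 0], [0, 0, 1, 0], [0, 0, 0, 1], [0, 0, 0, 0]]

R1 ← -1/9·R1
  [  1   1  -1/3  2/3 ]
  [ -9  -9     1   -2 ]
  [  0   0     0    1 ]
  [  3   3     0    0 ]
R2 ← R2 + 9·R1
  [ 1  1  -1/3  2/3 ]
  [ 0  0    -2    4 ]
  [ 0  0     0    1 ]
  [ 3  3     0    0 ]
R4 ← R4 − 3·R1
  [ 1  1  -1/3  2/3 ]
  [ 0  0    -2    4 ]
  [ 0  0     0    1 ]
  [ 0  0     1   -2 ]
R2 ← -1/2·R2
  [ 1  1  -1/3  2/3 ]
  [ 0  0     1   -2 ]
  [ 0  0     0    1 ]
  [ 0  0     1   -2 ]
R4 ← R4 − R2
  [ 1  1  -1/3  2/3 ]
  [ 0  0     1   -2 ]
  [ 0  0     0    1 ]
  [ 0  0     0    0 ]
R2 ← R2 + 2·R3
  [ 1  1  -1/3  2/3 ]
  [ 0  0     1    0 ]
  [ 0  0     0    1 ]
  [ 0  0     0    0 ]
R1 ← R1 − 2/3·R3
  [ 1  1  -1/3  0 ]
  [ 0  0     1  0 ]
  [ 0  0     0  1 ]
  [ 0  0     0  0 ]
R1 ← R1 + 1/3·R2
  [ 1  1  0  0 ]
  [ 0  0  1  0 ]
  [ 0  0  0  1 ]
  [ 0  0  0  0 ]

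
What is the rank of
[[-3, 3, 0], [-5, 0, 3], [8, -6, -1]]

rank = 3

r1 := -1/3·r1
  [  1  -1   0 ]
  [ -5   0   3 ]
  [  8  -6  -1 ]
r2 := r2 + 5·r1
  [ 1  -1   0 ]
  [ 0  -5   3 ]
  [ 8  -6  -1 ]
r3 := r3 − 8·r1
  [ 1  -1   0 ]
  [ 0  -5   3 ]
  [ 0   2  -1 ]
r2 := -1/5·r2
  [ 1  -1     0 ]
  [ 0   1  -3/5 ]
  [ 0   2    -1 ]
r3 := r3 − 2·r2
  [ 1  -1     0 ]
  [ 0   1  -3/5 ]
  [ 0   0   1/5 ]
r3 := 5·r3
  [ 1  -1     0 ]
  [ 0   1  -3/5 ]
  [ 0   0     1 ]
r2 := r2 + 3/5·r3
  [ 1  -1  0 ]
  [ 0   1  0 ]
  [ 0   0  1 ]
r1 := r1 + r2
  [ 1  0  0 ]
  [ 0  1  0 ]
  [ 0  0  1 ]
The reduced form has 3 nonzero rows.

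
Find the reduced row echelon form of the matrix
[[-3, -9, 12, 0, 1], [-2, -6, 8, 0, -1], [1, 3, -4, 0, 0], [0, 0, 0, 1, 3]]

[[1, 3, -4, 0, 0], [0, 0, 0, 1, 0], [0, 0, 0, 0, 1], [0, 0, 0, 0, 0]]

r1 := -1/3·r1
  [  1   3  -4  0  -1/3 ]
  [ -2  -6   8  0    -1 ]
  [  1   3  -4  0     0 ]
  [  0   0   0  1     3 ]
r2 := r2 + 2·r1
  [ 1  3  -4  0  -1/3 ]
  [ 0  0   0  0  -5/3 ]
  [ 1  3  -4  0     0 ]
  [ 0  0   0  1     3 ]
r3 := r3 − r1
  [ 1  3  -4  0  -1/3 ]
  [ 0  0   0  0  -5/3 ]
  [ 0  0   0  0   1/3 ]
  [ 0  0   0  1     3 ]
r2 <=> r4
  [ 1  3  -4  0  -1/3 ]
  [ 0  0   0  1     3 ]
  [ 0  0   0  0   1/3 ]
  [ 0  0   0  0  -5/3 ]
r3 := 3·r3
  [ 1  3  -4  0  -1/3 ]
  [ 0  0   0  1     3 ]
  [ 0  0   0  0     1 ]
  [ 0  0   0  0  -5/3 ]
r4 := r4 + 5/3·r3
  [ 1  3  -4  0  -1/3 ]
  [ 0  0   0  1     3 ]
  [ 0  0   0  0     1 ]
  [ 0  0   0  0     0 ]
r2 := r2 − 3·r3
  [ 1  3  -4  0  -1/3 ]
  [ 0  0   0  1     0 ]
  [ 0  0   0  0     1 ]
  [ 0  0   0  0     0 ]
r1 := r1 + 1/3·r3
  [ 1  3  -4  0  0 ]
  [ 0  0   0  1  0 ]
  [ 0  0   0  0  1 ]
  [ 0  0   0  0  0 ]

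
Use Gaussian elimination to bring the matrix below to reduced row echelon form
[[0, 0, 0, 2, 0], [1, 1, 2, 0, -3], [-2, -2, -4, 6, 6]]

[[1, 1, 2, 0, -3], [0, 0, 0, 1, 0], [0, 0, 0, 0, 0]]

R1 <=> R2
  [  1   1   2  0  -3 ]
  [  0   0   0  2   0 ]
  [ -2  -2  -4  6   6 ]
R3 ← R3 + 2·R1
  [ 1  1  2  0  -3 ]
  [ 0  0  0  2   0 ]
  [ 0  0  0  6   0 ]
R2 ← 1/2·R2
  [ 1  1  2  0  -3 ]
  [ 0  0  0  1   0 ]
  [ 0  0  0  6   0 ]
R3 ← R3 − 6·R2
  [ 1  1  2  0  -3 ]
  [ 0  0  0  1   0 ]
  [ 0  0  0  0   0 ]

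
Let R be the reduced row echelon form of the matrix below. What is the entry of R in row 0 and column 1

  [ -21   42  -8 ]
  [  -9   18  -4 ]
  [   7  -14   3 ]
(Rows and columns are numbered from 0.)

-2

Multiply R1 by -1/21.
  [  1   -2  8/21 ]
  [ -9   18    -4 ]
  [  7  -14     3 ]
Add 9 times R1 to R2.
  [ 1   -2  8/21 ]
  [ 0    0  -4/7 ]
  [ 7  -14     3 ]
Subtract 7 times R1 from R3.
  [ 1  -2  8/21 ]
  [ 0   0  -4/7 ]
  [ 0   0   1/3 ]
Multiply R2 by -7/4.
  [ 1  -2  8/21 ]
  [ 0   0     1 ]
  [ 0   0   1/3 ]
Subtract 1/3 times R2 from R3.
  [ 1  -2  8/21 ]
  [ 0   0     1 ]
  [ 0   0     0 ]
Subtract 8/21 times R2 from R1.
  [ 1  -2  0 ]
  [ 0   0  1 ]
  [ 0   0  0 ]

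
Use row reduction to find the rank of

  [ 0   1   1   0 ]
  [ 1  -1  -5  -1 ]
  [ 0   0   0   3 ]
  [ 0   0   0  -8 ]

rank = 3

R1 ↔ R2
  [ 1  -1  -5  -1 ]
  [ 0   1   1   0 ]
  [ 0   0   0   3 ]
  [ 0   0   0  -8 ]
R3 := 1/3·R3
  [ 1  -1  -5  -1 ]
  [ 0   1   1   0 ]
  [ 0   0   0   1 ]
  [ 0   0   0  -8 ]
R4 := R4 + 8·R3
  [ 1  -1  -5  -1 ]
  [ 0   1   1   0 ]
  [ 0   0   0   1 ]
  [ 0   0   0   0 ]
R1 := R1 + R3
  [ 1  -1  -5  0 ]
  [ 0   1   1  0 ]
  [ 0   0   0  1 ]
  [ 0   0   0  0 ]
R1 := R1 + R2
  [ 1  0  -4  0 ]
  [ 0  1   1  0 ]
  [ 0  0   0  1 ]
  [ 0  0   0  0 ]
The reduced form has 3 nonzero rows.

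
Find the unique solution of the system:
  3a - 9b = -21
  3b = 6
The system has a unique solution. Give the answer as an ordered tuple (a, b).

(-1, 2)

Form the augmented matrix and row-reduce:
  [ 3  -9  |  -21 ]
  [ 0   3  |    6 ]
Multiply r1 by 1/3.
  [ 1  -3  |  -7 ]
  [ 0   3  |   6 ]
Multiply r2 by 1/3.
  [ 1  -3  |  -7 ]
  [ 0   1  |   2 ]
Add 3 times r2 to r1.
  [ 1  0  |  -1 ]
  [ 0  1  |   2 ]
Reading off the last column: a = -1, b = 2.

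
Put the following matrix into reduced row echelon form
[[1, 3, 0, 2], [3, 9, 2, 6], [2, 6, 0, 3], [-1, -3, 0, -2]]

Subtract 3 times R1 from R2.
  [  1   3  0   2 ]
  [  0   0  2   0 ]
  [  2   6  0   3 ]
  [ -1  -3  0  -2 ]
Subtract 2 times R1 from R3.
  [  1   3  0   2 ]
  [  0   0  2   0 ]
  [  0   0  0  -1 ]
  [ -1  -3  0  -2 ]
Add R1 to R4.
  [ 1  3  0   2 ]
  [ 0  0  2   0 ]
  [ 0  0  0  -1 ]
  [ 0  0  0   0 ]
Multiply R2 by 1/2.
  [ 1  3  0   2 ]
  [ 0  0  1   0 ]
  [ 0  0  0  -1 ]
  [ 0  0  0   0 ]
Multiply R3 by -1.
  [ 1  3  0  2 ]
  [ 0  0  1  0 ]
  [ 0  0  0  1 ]
  [ 0  0  0  0 ]
Subtract 2 times R3 from R1.
  [ 1  3  0  0 ]
  [ 0  0  1  0 ]
  [ 0  0  0  1 ]
  [ 0  0  0  0 ]

[[1, 3, 0, 0], [0, 0, 1, 0], [0, 0, 0, 1], [0, 0, 0, 0]]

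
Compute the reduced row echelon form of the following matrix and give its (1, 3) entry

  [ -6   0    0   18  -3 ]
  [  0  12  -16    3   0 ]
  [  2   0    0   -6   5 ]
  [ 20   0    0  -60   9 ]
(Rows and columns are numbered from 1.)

0

ρ1 -> -1/6·ρ1
  [  1   0    0   -3  1/2 ]
  [  0  12  -16    3    0 ]
  [  2   0    0   -6    5 ]
  [ 20   0    0  -60    9 ]
ρ3 -> ρ3 − 2·ρ1
  [  1   0    0   -3  1/2 ]
  [  0  12  -16    3    0 ]
  [  0   0    0    0    4 ]
  [ 20   0    0  -60    9 ]
ρ4 -> ρ4 − 20·ρ1
  [ 1   0    0  -3  1/2 ]
  [ 0  12  -16   3    0 ]
  [ 0   0    0   0    4 ]
  [ 0   0    0   0   -1 ]
ρ2 -> 1/12·ρ2
  [ 1  0     0   -3  1/2 ]
  [ 0  1  -4/3  1/4    0 ]
  [ 0  0     0    0    4 ]
  [ 0  0     0    0   -1 ]
ρ3 -> 1/4·ρ3
  [ 1  0     0   -3  1/2 ]
  [ 0  1  -4/3  1/4    0 ]
  [ 0  0     0    0    1 ]
  [ 0  0     0    0   -1 ]
ρ4 -> ρ4 + ρ3
  [ 1  0     0   -3  1/2 ]
  [ 0  1  -4/3  1/4    0 ]
  [ 0  0     0    0    1 ]
  [ 0  0     0    0    0 ]
ρ1 -> ρ1 − 1/2·ρ3
  [ 1  0     0   -3  0 ]
  [ 0  1  -4/3  1/4  0 ]
  [ 0  0     0    0  1 ]
  [ 0  0     0    0  0 ]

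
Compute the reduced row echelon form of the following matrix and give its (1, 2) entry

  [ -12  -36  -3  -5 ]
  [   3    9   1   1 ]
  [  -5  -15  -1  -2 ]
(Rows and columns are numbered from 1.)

Multiply r1 by -1/12.
  [  1    3  1/4  5/12 ]
  [  3    9    1     1 ]
  [ -5  -15   -1    -2 ]
Subtract 3 times r1 from r2.
  [  1    3  1/4  5/12 ]
  [  0    0  1/4  -1/4 ]
  [ -5  -15   -1    -2 ]
Add 5 times r1 to r3.
  [ 1  3  1/4  5/12 ]
  [ 0  0  1/4  -1/4 ]
  [ 0  0  1/4  1/12 ]
Multiply r2 by 4.
  [ 1  3  1/4  5/12 ]
  [ 0  0    1    -1 ]
  [ 0  0  1/4  1/12 ]
Subtract 1/4 times r2 from r3.
  [ 1  3  1/4  5/12 ]
  [ 0  0    1    -1 ]
  [ 0  0    0   1/3 ]
Multiply r3 by 3.
  [ 1  3  1/4  5/12 ]
  [ 0  0    1    -1 ]
  [ 0  0    0     1 ]
Add r3 to r2.
  [ 1  3  1/4  5/12 ]
  [ 0  0    1     0 ]
  [ 0  0    0     1 ]
Subtract 5/12 times r3 from r1.
  [ 1  3  1/4  0 ]
  [ 0  0    1  0 ]
  [ 0  0    0  1 ]
Subtract 1/4 times r2 from r1.
  [ 1  3  0  0 ]
  [ 0  0  1  0 ]
  [ 0  0  0  1 ]

3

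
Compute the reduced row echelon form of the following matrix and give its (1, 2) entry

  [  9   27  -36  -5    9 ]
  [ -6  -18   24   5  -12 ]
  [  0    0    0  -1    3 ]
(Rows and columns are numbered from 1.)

3

R1 -> 1/9·R1
  [  1    3  -4  -5/9    1 ]
  [ -6  -18  24     5  -12 ]
  [  0    0   0    -1    3 ]
R2 -> R2 + 6·R1
  [ 1  3  -4  -5/9   1 ]
  [ 0  0   0   5/3  -6 ]
  [ 0  0   0    -1   3 ]
R2 -> 3/5·R2
  [ 1  3  -4  -5/9      1 ]
  [ 0  0   0     1  -18/5 ]
  [ 0  0   0    -1      3 ]
R3 -> R3 + R2
  [ 1  3  -4  -5/9      1 ]
  [ 0  0   0     1  -18/5 ]
  [ 0  0   0     0   -3/5 ]
R3 -> -5/3·R3
  [ 1  3  -4  -5/9      1 ]
  [ 0  0   0     1  -18/5 ]
  [ 0  0   0     0      1 ]
R2 -> R2 + 18/5·R3
  [ 1  3  -4  -5/9  1 ]
  [ 0  0   0     1  0 ]
  [ 0  0   0     0  1 ]
R1 -> R1 − R3
  [ 1  3  -4  -5/9  0 ]
  [ 0  0   0     1  0 ]
  [ 0  0   0     0  1 ]
R1 -> R1 + 5/9·R2
  [ 1  3  -4  0  0 ]
  [ 0  0   0  1  0 ]
  [ 0  0   0  0  1 ]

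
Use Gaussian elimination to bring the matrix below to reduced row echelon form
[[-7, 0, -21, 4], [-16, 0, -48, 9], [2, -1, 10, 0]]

Multiply r1 by -1/7.
  [   1   0    3  -4/7 ]
  [ -16   0  -48     9 ]
  [   2  -1   10     0 ]
Add 16 times r1 to r2.
  [ 1   0   3  -4/7 ]
  [ 0   0   0  -1/7 ]
  [ 2  -1  10     0 ]
Subtract 2 times r1 from r3.
  [ 1   0  3  -4/7 ]
  [ 0   0  0  -1/7 ]
  [ 0  -1  4   8/7 ]
Swap r2 and r3.
  [ 1   0  3  -4/7 ]
  [ 0  -1  4   8/7 ]
  [ 0   0  0  -1/7 ]
Multiply r2 by -1.
  [ 1  0   3  -4/7 ]
  [ 0  1  -4  -8/7 ]
  [ 0  0   0  -1/7 ]
Multiply r3 by -7.
  [ 1  0   3  -4/7 ]
  [ 0  1  -4  -8/7 ]
  [ 0  0   0     1 ]
Add 8/7 times r3 to r2.
  [ 1  0   3  -4/7 ]
  [ 0  1  -4     0 ]
  [ 0  0   0     1 ]
Add 4/7 times r3 to r1.
  [ 1  0   3  0 ]
  [ 0  1  -4  0 ]
  [ 0  0   0  1 ]

[[1, 0, 3, 0], [0, 1, -4, 0], [0, 0, 0, 1]]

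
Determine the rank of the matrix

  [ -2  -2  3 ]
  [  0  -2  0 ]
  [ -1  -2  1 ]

rank = 3

R1 ← -1/2·R1
  [  1   1  -3/2 ]
  [  0  -2     0 ]
  [ -1  -2     1 ]
R3 ← R3 + R1
  [ 1   1  -3/2 ]
  [ 0  -2     0 ]
  [ 0  -1  -1/2 ]
R2 ← -1/2·R2
  [ 1   1  -3/2 ]
  [ 0   1     0 ]
  [ 0  -1  -1/2 ]
R3 ← R3 + R2
  [ 1  1  -3/2 ]
  [ 0  1     0 ]
  [ 0  0  -1/2 ]
R3 ← -2·R3
  [ 1  1  -3/2 ]
  [ 0  1     0 ]
  [ 0  0     1 ]
R1 ← R1 + 3/2·R3
  [ 1  1  0 ]
  [ 0  1  0 ]
  [ 0  0  1 ]
R1 ← R1 − R2
  [ 1  0  0 ]
  [ 0  1  0 ]
  [ 0  0  1 ]
The reduced form has 3 nonzero rows.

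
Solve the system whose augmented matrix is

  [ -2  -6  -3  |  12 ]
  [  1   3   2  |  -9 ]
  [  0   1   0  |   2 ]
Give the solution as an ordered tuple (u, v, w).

(-3, 2, -6)

R1 -> -1/2·R1
  [ 1  3  3/2  |  -6 ]
  [ 1  3    2  |  -9 ]
  [ 0  1    0  |   2 ]
R2 -> R2 − R1
  [ 1  3  3/2  |  -6 ]
  [ 0  0  1/2  |  -3 ]
  [ 0  1    0  |   2 ]
R2 ↔ R3
  [ 1  3  3/2  |  -6 ]
  [ 0  1    0  |   2 ]
  [ 0  0  1/2  |  -3 ]
R3 -> 2·R3
  [ 1  3  3/2  |  -6 ]
  [ 0  1    0  |   2 ]
  [ 0  0    1  |  -6 ]
R1 -> R1 − 3/2·R3
  [ 1  3  0  |   3 ]
  [ 0  1  0  |   2 ]
  [ 0  0  1  |  -6 ]
R1 -> R1 − 3·R2
  [ 1  0  0  |  -3 ]
  [ 0  1  0  |   2 ]
  [ 0  0  1  |  -6 ]
Reading off the last column: u = -3, v = 2, w = -6.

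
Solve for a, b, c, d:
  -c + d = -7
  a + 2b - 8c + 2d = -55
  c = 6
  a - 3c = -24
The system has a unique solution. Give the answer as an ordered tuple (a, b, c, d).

Form the augmented matrix and row-reduce:
  [ 0  0  -1  1  |   -7 ]
  [ 1  2  -8  2  |  -55 ]
  [ 0  0   1  0  |    6 ]
  [ 1  0  -3  0  |  -24 ]
R1 <=> R2
R4 -> R4 − R1
R2 <=> R4
R2 -> -1/2·R2
R4 -> R4 + R3
R2 -> R2 − R4
R1 -> R1 − 2·R4
R2 -> R2 + 5/2·R3
R1 -> R1 + 8·R3
R1 -> R1 − 2·R2
Reading off the last column: a = -6, b = 1/2, c = 6, d = -1.

(-6, 1/2, 6, -1)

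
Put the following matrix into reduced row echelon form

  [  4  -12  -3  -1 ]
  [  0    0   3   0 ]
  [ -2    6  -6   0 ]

Multiply ρ1 by 1/4.
  [  1  -3  -3/4  -1/4 ]
  [  0   0     3     0 ]
  [ -2   6    -6     0 ]
Add 2 times ρ1 to ρ3.
  [ 1  -3   -3/4  -1/4 ]
  [ 0   0      3     0 ]
  [ 0   0  -15/2  -1/2 ]
Multiply ρ2 by 1/3.
  [ 1  -3   -3/4  -1/4 ]
  [ 0   0      1     0 ]
  [ 0   0  -15/2  -1/2 ]
Add 15/2 times ρ2 to ρ3.
  [ 1  -3  -3/4  -1/4 ]
  [ 0   0     1     0 ]
  [ 0   0     0  -1/2 ]
Multiply ρ3 by -2.
  [ 1  -3  -3/4  -1/4 ]
  [ 0   0     1     0 ]
  [ 0   0     0     1 ]
Add 1/4 times ρ3 to ρ1.
  [ 1  -3  -3/4  0 ]
  [ 0   0     1  0 ]
  [ 0   0     0  1 ]
Add 3/4 times ρ2 to ρ1.
  [ 1  -3  0  0 ]
  [ 0   0  1  0 ]
  [ 0   0  0  1 ]

[[1, -3, 0, 0], [0, 0, 1, 0], [0, 0, 0, 1]]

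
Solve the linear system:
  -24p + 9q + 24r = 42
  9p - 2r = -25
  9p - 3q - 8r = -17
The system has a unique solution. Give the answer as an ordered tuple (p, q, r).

(-3, -2/3, -1)

Form the augmented matrix and row-reduce:
  [ -24   9  24  |   42 ]
  [   9   0  -2  |  -25 ]
  [   9  -3  -8  |  -17 ]
R1 → -1/24·R1
  [ 1  -3/8  -1  |  -7/4 ]
  [ 9     0  -2  |   -25 ]
  [ 9    -3  -8  |   -17 ]
R2 → R2 − 9·R1
  [ 1  -3/8  -1  |   -7/4 ]
  [ 0  27/8   7  |  -37/4 ]
  [ 9    -3  -8  |    -17 ]
R3 → R3 − 9·R1
  [ 1  -3/8  -1  |   -7/4 ]
  [ 0  27/8   7  |  -37/4 ]
  [ 0   3/8   1  |   -5/4 ]
R2 → 8/27·R2
  [ 1  -3/8     -1  |    -7/4 ]
  [ 0     1  56/27  |  -74/27 ]
  [ 0   3/8      1  |    -5/4 ]
R3 → R3 − 3/8·R2
  [ 1  -3/8     -1  |    -7/4 ]
  [ 0     1  56/27  |  -74/27 ]
  [ 0     0    2/9  |    -2/9 ]
R3 → 9/2·R3
  [ 1  -3/8     -1  |    -7/4 ]
  [ 0     1  56/27  |  -74/27 ]
  [ 0     0      1  |      -1 ]
R2 → R2 − 56/27·R3
  [ 1  -3/8  -1  |  -7/4 ]
  [ 0     1   0  |  -2/3 ]
  [ 0     0   1  |    -1 ]
R1 → R1 + R3
  [ 1  -3/8  0  |  -11/4 ]
  [ 0     1  0  |   -2/3 ]
  [ 0     0  1  |     -1 ]
R1 → R1 + 3/8·R2
  [ 1  0  0  |    -3 ]
  [ 0  1  0  |  -2/3 ]
  [ 0  0  1  |    -1 ]
Reading off the last column: p = -3, q = -2/3, r = -1.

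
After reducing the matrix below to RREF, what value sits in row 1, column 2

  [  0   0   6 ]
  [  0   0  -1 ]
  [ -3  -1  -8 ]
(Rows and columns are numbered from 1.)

r1 ↔ r3
  [ -3  -1  -8 ]
  [  0   0  -1 ]
  [  0   0   6 ]
r1 := -1/3·r1
  [ 1  1/3  8/3 ]
  [ 0    0   -1 ]
  [ 0    0    6 ]
r2 := -1·r2
  [ 1  1/3  8/3 ]
  [ 0    0    1 ]
  [ 0    0    6 ]
r3 := r3 − 6·r2
  [ 1  1/3  8/3 ]
  [ 0    0    1 ]
  [ 0    0    0 ]
r1 := r1 − 8/3·r2
  [ 1  1/3  0 ]
  [ 0    0  1 ]
  [ 0    0  0 ]

1/3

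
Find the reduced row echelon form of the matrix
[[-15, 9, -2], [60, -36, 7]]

r1 -> -1/15·r1
  [  1  -3/5  2/15 ]
  [ 60   -36     7 ]
r2 -> r2 − 60·r1
  [ 1  -3/5  2/15 ]
  [ 0     0    -1 ]
r2 -> -1·r2
  [ 1  -3/5  2/15 ]
  [ 0     0     1 ]
r1 -> r1 − 2/15·r2
  [ 1  -3/5  0 ]
  [ 0     0  1 ]

[[1, -3/5, 0], [0, 0, 1]]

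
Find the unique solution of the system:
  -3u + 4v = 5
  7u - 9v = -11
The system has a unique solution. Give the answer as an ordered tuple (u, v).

Form the augmented matrix and row-reduce:
  [ -3   4  |    5 ]
  [  7  -9  |  -11 ]
ρ1 := -1/3·ρ1
  [ 1  -4/3  |  -5/3 ]
  [ 7    -9  |   -11 ]
ρ2 := ρ2 − 7·ρ1
  [ 1  -4/3  |  -5/3 ]
  [ 0   1/3  |   2/3 ]
ρ2 := 3·ρ2
  [ 1  -4/3  |  -5/3 ]
  [ 0     1  |     2 ]
ρ1 := ρ1 + 4/3·ρ2
  [ 1  0  |  1 ]
  [ 0  1  |  2 ]
Reading off the last column: u = 1, v = 2.

(1, 2)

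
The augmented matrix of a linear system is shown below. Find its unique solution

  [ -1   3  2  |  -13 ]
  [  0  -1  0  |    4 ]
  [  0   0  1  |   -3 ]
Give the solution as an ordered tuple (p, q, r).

Multiply R1 by -1.
  [ 1  -3  -2  |  13 ]
  [ 0  -1   0  |   4 ]
  [ 0   0   1  |  -3 ]
Multiply R2 by -1.
  [ 1  -3  -2  |  13 ]
  [ 0   1   0  |  -4 ]
  [ 0   0   1  |  -3 ]
Add 2 times R3 to R1.
  [ 1  -3  0  |   7 ]
  [ 0   1  0  |  -4 ]
  [ 0   0  1  |  -3 ]
Add 3 times R2 to R1.
  [ 1  0  0  |  -5 ]
  [ 0  1  0  |  -4 ]
  [ 0  0  1  |  -3 ]
Reading off the last column: p = -5, q = -4, r = -3.

(-5, -4, -3)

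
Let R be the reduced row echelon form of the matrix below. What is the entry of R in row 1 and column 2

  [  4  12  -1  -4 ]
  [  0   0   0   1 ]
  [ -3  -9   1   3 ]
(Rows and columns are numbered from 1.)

3

r1 → 1/4·r1
  [  1   3  -1/4  -1 ]
  [  0   0     0   1 ]
  [ -3  -9     1   3 ]
r3 → r3 + 3·r1
  [ 1  3  -1/4  -1 ]
  [ 0  0     0   1 ]
  [ 0  0   1/4   0 ]
r2 <=> r3
  [ 1  3  -1/4  -1 ]
  [ 0  0   1/4   0 ]
  [ 0  0     0   1 ]
r2 → 4·r2
  [ 1  3  -1/4  -1 ]
  [ 0  0     1   0 ]
  [ 0  0     0   1 ]
r1 → r1 + r3
  [ 1  3  -1/4  0 ]
  [ 0  0     1  0 ]
  [ 0  0     0  1 ]
r1 → r1 + 1/4·r2
  [ 1  3  0  0 ]
  [ 0  0  1  0 ]
  [ 0  0  0  1 ]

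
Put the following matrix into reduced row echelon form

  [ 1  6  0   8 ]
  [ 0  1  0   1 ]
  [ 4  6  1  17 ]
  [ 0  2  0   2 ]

R3 := R3 − 4·R1
  [ 1    6  0    8 ]
  [ 0    1  0    1 ]
  [ 0  -18  1  -15 ]
  [ 0    2  0    2 ]
R3 := R3 + 18·R2
  [ 1  6  0  8 ]
  [ 0  1  0  1 ]
  [ 0  0  1  3 ]
  [ 0  2  0  2 ]
R4 := R4 − 2·R2
  [ 1  6  0  8 ]
  [ 0  1  0  1 ]
  [ 0  0  1  3 ]
  [ 0  0  0  0 ]
R1 := R1 − 6·R2
  [ 1  0  0  2 ]
  [ 0  1  0  1 ]
  [ 0  0  1  3 ]
  [ 0  0  0  0 ]

[[1, 0, 0, 2], [0, 1, 0, 1], [0, 0, 1, 3], [0, 0, 0, 0]]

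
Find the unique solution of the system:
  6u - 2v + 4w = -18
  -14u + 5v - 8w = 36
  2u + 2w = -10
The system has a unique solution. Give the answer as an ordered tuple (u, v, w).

Form the augmented matrix and row-reduce:
  [   6  -2   4  |  -18 ]
  [ -14   5  -8  |   36 ]
  [   2   0   2  |  -10 ]
R1 := 1/6·R1
  [   1  -1/3  2/3  |   -3 ]
  [ -14     5   -8  |   36 ]
  [   2     0    2  |  -10 ]
R2 := R2 + 14·R1
  [ 1  -1/3  2/3  |   -3 ]
  [ 0   1/3  4/3  |   -6 ]
  [ 2     0    2  |  -10 ]
R3 := R3 − 2·R1
  [ 1  -1/3  2/3  |  -3 ]
  [ 0   1/3  4/3  |  -6 ]
  [ 0   2/3  2/3  |  -4 ]
R2 := 3·R2
  [ 1  -1/3  2/3  |   -3 ]
  [ 0     1    4  |  -18 ]
  [ 0   2/3  2/3  |   -4 ]
R3 := R3 − 2/3·R2
  [ 1  -1/3  2/3  |   -3 ]
  [ 0     1    4  |  -18 ]
  [ 0     0   -2  |    8 ]
R3 := -1/2·R3
  [ 1  -1/3  2/3  |   -3 ]
  [ 0     1    4  |  -18 ]
  [ 0     0    1  |   -4 ]
R2 := R2 − 4·R3
  [ 1  -1/3  2/3  |  -3 ]
  [ 0     1    0  |  -2 ]
  [ 0     0    1  |  -4 ]
R1 := R1 − 2/3·R3
  [ 1  -1/3  0  |  -1/3 ]
  [ 0     1  0  |    -2 ]
  [ 0     0  1  |    -4 ]
R1 := R1 + 1/3·R2
  [ 1  0  0  |  -1 ]
  [ 0  1  0  |  -2 ]
  [ 0  0  1  |  -4 ]
Reading off the last column: u = -1, v = -2, w = -4.

(-1, -2, -4)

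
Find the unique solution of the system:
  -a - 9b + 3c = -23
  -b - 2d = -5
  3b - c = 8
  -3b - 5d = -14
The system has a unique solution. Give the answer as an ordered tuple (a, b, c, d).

(-1, 3, 1, 1)

Form the augmented matrix and row-reduce:
  [ -1  -9   3   0  |  -23 ]
  [  0  -1   0  -2  |   -5 ]
  [  0   3  -1   0  |    8 ]
  [  0  -3   0  -5  |  -14 ]
r1 → -1·r1
  [ 1   9  -3   0  |   23 ]
  [ 0  -1   0  -2  |   -5 ]
  [ 0   3  -1   0  |    8 ]
  [ 0  -3   0  -5  |  -14 ]
r2 → -1·r2
  [ 1   9  -3   0  |   23 ]
  [ 0   1   0   2  |    5 ]
  [ 0   3  -1   0  |    8 ]
  [ 0  -3   0  -5  |  -14 ]
r3 → r3 − 3·r2
  [ 1   9  -3   0  |   23 ]
  [ 0   1   0   2  |    5 ]
  [ 0   0  -1  -6  |   -7 ]
  [ 0  -3   0  -5  |  -14 ]
r4 → r4 + 3·r2
  [ 1  9  -3   0  |  23 ]
  [ 0  1   0   2  |   5 ]
  [ 0  0  -1  -6  |  -7 ]
  [ 0  0   0   1  |   1 ]
r3 → -1·r3
  [ 1  9  -3  0  |  23 ]
  [ 0  1   0  2  |   5 ]
  [ 0  0   1  6  |   7 ]
  [ 0  0   0  1  |   1 ]
r3 → r3 − 6·r4
  [ 1  9  -3  0  |  23 ]
  [ 0  1   0  2  |   5 ]
  [ 0  0   1  0  |   1 ]
  [ 0  0   0  1  |   1 ]
r2 → r2 − 2·r4
  [ 1  9  -3  0  |  23 ]
  [ 0  1   0  0  |   3 ]
  [ 0  0   1  0  |   1 ]
  [ 0  0   0  1  |   1 ]
r1 → r1 + 3·r3
  [ 1  9  0  0  |  26 ]
  [ 0  1  0  0  |   3 ]
  [ 0  0  1  0  |   1 ]
  [ 0  0  0  1  |   1 ]
r1 → r1 − 9·r2
  [ 1  0  0  0  |  -1 ]
  [ 0  1  0  0  |   3 ]
  [ 0  0  1  0  |   1 ]
  [ 0  0  0  1  |   1 ]
Reading off the last column: a = -1, b = 3, c = 1, d = 1.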